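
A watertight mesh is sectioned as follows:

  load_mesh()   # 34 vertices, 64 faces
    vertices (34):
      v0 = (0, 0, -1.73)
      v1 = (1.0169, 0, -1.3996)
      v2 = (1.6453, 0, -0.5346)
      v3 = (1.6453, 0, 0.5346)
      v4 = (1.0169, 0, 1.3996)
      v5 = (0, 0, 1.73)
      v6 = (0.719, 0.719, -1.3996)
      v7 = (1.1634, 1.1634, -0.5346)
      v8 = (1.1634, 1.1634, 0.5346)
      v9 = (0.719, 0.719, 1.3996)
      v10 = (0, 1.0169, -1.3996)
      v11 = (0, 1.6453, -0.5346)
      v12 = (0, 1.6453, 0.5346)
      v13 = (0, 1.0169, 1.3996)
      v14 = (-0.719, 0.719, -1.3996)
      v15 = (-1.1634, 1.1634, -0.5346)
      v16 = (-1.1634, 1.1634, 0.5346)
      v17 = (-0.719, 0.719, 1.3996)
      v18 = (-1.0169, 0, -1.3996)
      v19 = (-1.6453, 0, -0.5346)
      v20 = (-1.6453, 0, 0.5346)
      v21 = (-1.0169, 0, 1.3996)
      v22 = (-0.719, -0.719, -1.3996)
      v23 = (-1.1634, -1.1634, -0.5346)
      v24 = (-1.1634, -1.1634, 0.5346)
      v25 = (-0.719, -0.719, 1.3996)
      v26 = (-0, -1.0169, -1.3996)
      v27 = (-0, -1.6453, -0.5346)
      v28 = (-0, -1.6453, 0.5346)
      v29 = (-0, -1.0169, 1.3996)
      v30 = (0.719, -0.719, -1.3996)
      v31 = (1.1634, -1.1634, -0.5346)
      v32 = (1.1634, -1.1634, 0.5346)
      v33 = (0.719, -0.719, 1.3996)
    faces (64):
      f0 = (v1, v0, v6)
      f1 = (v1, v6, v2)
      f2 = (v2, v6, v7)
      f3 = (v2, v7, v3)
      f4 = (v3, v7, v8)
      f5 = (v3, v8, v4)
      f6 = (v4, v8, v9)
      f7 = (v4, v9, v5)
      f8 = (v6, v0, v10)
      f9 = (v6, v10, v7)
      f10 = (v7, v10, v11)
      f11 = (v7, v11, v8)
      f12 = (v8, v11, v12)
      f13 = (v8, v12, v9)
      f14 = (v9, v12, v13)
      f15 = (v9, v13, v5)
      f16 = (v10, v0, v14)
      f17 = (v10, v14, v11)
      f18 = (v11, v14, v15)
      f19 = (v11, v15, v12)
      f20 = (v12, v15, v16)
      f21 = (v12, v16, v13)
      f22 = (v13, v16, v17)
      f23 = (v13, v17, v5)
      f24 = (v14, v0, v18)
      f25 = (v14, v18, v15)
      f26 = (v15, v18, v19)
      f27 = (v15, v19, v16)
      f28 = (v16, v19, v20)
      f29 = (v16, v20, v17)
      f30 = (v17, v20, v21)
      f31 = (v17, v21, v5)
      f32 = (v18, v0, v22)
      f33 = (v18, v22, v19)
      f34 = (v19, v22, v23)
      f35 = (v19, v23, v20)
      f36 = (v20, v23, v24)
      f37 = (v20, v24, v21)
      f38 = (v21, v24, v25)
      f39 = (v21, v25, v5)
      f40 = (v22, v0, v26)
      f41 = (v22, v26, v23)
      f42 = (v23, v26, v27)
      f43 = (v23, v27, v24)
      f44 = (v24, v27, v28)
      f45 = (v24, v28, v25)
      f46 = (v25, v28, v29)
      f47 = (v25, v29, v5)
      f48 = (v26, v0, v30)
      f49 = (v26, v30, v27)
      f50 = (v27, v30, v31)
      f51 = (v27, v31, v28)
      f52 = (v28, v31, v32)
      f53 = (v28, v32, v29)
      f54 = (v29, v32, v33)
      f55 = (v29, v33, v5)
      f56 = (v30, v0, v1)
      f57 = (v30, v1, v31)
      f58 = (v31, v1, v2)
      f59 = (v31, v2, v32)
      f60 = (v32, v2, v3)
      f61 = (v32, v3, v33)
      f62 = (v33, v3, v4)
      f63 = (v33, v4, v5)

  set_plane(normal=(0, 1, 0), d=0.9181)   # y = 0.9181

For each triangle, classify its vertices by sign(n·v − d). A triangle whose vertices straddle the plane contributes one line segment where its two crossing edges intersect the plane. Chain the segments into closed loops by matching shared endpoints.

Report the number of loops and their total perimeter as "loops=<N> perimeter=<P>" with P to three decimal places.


loops=1 perimeter=8.591

Straddling triangles (20 of 64):
  (v2,v6,v7) [--+] → (0.9181, 0.9181, -1.01206)–(1.26501, 0.9181, -0.5346)  len=0.5902
  (v2,v7,v3) [-+-] → (1.26501, 0.9181, -0.5346)–(1.26501, 0.9181, -0.309162)  len=0.2254
  (v3,v7,v8) [-++] → (1.26501, 0.9181, -0.309162)–(1.26501, 0.9181, 0.5346)  len=0.8438
  (v3,v8,v4) [-+-] → (1.26501, 0.9181, 0.5346)–(1.13251, 0.9181, 0.716983)  len=0.2254
  (v4,v8,v9) [-+-] → (1.13251, 0.9181, 0.716983)–(0.9181, 0.9181, 1.01206)  len=0.3648
  (v6,v0,v10) [--+] → (0, 0.9181, -1.4317)–(0.23846, 0.9181, -1.3996)  len=0.2406
  (v6,v10,v7) [-++] → (0.23846, 0.9181, -1.3996)–(0.9181, 0.9181, -1.01206)  len=0.7824
  (v8,v12,v9) [++-] → (0.564457, 0.9181, 1.21368)–(0.9181, 0.9181, 1.01206)  len=0.4071
  (v9,v12,v13) [-++] → (0.564457, 0.9181, 1.21368)–(0.23846, 0.9181, 1.3996)  len=0.3753
  (v9,v13,v5) [-+-] → (0.23846, 0.9181, 1.3996)–(0, 0.9181, 1.4317)  len=0.2406
  (v10,v0,v14) [+--] → (0, 0.9181, -1.4317)–(-0.23846, 0.9181, -1.3996)  len=0.2406
  (v10,v14,v11) [+-+] → (-0.23846, 0.9181, -1.3996)–(-0.564457, 0.9181, -1.21368)  len=0.3753
  (v11,v14,v15) [+-+] → (-0.564457, 0.9181, -1.21368)–(-0.9181, 0.9181, -1.01206)  len=0.4071
  (v13,v16,v17) [++-] → (-0.9181, 0.9181, 1.01206)–(-0.23846, 0.9181, 1.3996)  len=0.7824
  (v13,v17,v5) [+--] → (-0.23846, 0.9181, 1.3996)–(0, 0.9181, 1.4317)  len=0.2406
  (v14,v18,v15) [--+] → (-1.13251, 0.9181, -0.716983)–(-0.9181, 0.9181, -1.01206)  len=0.3648
  (v15,v18,v19) [+--] → (-1.13251, 0.9181, -0.716983)–(-1.26501, 0.9181, -0.5346)  len=0.2254
  (v15,v19,v16) [+-+] → (-1.26501, 0.9181, -0.5346)–(-1.26501, 0.9181, 0.309162)  len=0.8438
  (v16,v19,v20) [+--] → (-1.26501, 0.9181, 0.309162)–(-1.26501, 0.9181, 0.5346)  len=0.2254
  (v16,v20,v17) [+--] → (-1.26501, 0.9181, 0.5346)–(-0.9181, 0.9181, 1.01206)  len=0.5902

Chained into 1 loop(s):
  loop 1: 20 segments, perimeter = 8.5910
Total perimeter = 8.591


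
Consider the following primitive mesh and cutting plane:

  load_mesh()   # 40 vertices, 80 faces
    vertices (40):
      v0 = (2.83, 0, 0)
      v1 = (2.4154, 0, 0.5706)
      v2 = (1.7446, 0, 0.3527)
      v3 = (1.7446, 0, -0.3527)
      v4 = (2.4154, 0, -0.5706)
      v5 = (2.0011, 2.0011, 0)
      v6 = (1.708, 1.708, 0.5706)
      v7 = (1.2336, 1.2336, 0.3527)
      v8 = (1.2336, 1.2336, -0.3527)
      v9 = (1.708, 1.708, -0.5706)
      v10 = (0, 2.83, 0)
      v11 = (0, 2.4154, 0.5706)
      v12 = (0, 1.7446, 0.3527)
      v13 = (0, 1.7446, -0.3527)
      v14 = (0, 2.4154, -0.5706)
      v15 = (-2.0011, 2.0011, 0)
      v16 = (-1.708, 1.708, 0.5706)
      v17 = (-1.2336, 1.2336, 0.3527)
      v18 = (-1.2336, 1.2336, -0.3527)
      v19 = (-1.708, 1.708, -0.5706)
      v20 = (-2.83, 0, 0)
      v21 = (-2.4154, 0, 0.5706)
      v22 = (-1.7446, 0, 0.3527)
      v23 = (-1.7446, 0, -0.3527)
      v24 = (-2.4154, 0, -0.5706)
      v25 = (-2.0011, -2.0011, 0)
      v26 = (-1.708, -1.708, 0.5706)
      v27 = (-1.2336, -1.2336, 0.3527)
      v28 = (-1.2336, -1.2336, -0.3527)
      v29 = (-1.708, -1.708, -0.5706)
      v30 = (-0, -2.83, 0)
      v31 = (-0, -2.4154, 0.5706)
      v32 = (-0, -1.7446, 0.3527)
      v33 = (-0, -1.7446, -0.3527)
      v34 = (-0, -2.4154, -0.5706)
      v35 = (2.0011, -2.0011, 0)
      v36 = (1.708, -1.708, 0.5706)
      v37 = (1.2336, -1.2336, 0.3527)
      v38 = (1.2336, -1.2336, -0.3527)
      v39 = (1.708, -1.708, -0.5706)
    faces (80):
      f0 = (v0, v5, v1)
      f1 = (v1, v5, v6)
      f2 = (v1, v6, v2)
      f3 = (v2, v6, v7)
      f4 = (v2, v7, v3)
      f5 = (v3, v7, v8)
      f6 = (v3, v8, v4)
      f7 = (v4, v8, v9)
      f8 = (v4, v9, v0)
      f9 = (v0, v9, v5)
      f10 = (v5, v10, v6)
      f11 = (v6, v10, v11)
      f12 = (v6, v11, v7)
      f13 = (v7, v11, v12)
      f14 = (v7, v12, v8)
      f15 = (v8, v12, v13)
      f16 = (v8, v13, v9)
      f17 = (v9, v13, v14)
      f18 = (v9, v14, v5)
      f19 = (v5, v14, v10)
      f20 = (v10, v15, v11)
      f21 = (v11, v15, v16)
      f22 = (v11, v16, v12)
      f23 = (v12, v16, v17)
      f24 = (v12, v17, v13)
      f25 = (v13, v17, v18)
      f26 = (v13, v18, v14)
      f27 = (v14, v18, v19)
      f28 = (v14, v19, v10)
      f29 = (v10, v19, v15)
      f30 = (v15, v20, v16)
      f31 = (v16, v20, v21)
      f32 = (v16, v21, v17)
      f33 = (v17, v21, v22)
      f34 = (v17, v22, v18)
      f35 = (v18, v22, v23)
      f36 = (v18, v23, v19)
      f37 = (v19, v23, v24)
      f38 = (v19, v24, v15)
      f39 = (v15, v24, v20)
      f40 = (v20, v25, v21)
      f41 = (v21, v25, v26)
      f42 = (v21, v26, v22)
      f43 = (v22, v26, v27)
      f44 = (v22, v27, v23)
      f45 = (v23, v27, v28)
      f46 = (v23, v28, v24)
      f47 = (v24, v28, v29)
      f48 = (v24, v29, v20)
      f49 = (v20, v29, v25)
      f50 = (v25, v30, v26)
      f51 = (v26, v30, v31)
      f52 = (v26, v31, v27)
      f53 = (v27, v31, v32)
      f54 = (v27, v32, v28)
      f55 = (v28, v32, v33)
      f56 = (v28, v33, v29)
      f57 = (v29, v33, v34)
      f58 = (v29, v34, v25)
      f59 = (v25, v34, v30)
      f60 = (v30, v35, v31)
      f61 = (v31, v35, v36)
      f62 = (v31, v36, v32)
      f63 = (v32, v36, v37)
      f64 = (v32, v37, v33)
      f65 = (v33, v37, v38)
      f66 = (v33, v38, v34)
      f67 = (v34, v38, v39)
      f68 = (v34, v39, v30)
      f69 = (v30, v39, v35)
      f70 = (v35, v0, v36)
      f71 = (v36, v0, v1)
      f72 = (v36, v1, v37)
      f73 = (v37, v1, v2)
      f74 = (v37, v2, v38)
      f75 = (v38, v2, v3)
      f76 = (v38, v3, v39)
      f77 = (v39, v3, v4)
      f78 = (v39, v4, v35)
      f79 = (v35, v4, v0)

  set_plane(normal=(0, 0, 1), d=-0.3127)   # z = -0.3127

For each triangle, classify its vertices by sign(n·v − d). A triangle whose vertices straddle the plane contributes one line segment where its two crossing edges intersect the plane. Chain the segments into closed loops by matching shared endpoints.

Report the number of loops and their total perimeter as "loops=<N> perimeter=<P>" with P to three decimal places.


Straddling triangles (32 of 80):
  (v2,v7,v3) [++-] → (1.71562, 0.0699518, -0.3127)–(1.7446, 0, -0.3127)  len=0.0757
  (v3,v7,v8) [-+-] → (1.71562, 0.0699518, -0.3127)–(1.2336, 1.2336, -0.3127)  len=1.2595
  (v4,v9,v0) [--+] → (2.21512, 0.936018, -0.3127)–(2.60279, 0, -0.3127)  len=1.0131
  (v0,v9,v5) [+-+] → (2.21512, 0.936018, -0.3127)–(1.84048, 1.84048, -0.3127)  len=0.9790
  (v7,v12,v8) [++-] → (1.16365, 1.26258, -0.3127)–(1.2336, 1.2336, -0.3127)  len=0.0757
  (v8,v12,v13) [-+-] → (1.16365, 1.26258, -0.3127)–(0, 1.7446, -0.3127)  len=1.2595
  (v9,v14,v5) [--+] → (0.904458, 2.22814, -0.3127)–(1.84048, 1.84048, -0.3127)  len=1.0131
  (v5,v14,v10) [+-+] → (0.904458, 2.22814, -0.3127)–(0, 2.60279, -0.3127)  len=0.9790
  (v12,v17,v13) [++-] → (-0.0699518, 1.71562, -0.3127)–(0, 1.7446, -0.3127)  len=0.0757
  (v13,v17,v18) [-+-] → (-0.0699518, 1.71562, -0.3127)–(-1.2336, 1.2336, -0.3127)  len=1.2595
  (v14,v19,v10) [--+] → (-0.936018, 2.21512, -0.3127)–(0, 2.60279, -0.3127)  len=1.0131
  (v10,v19,v15) [+-+] → (-0.936018, 2.21512, -0.3127)–(-1.84048, 1.84048, -0.3127)  len=0.9790
  (v17,v22,v18) [++-] → (-1.26258, 1.16365, -0.3127)–(-1.2336, 1.2336, -0.3127)  len=0.0757
  (v18,v22,v23) [-+-] → (-1.26258, 1.16365, -0.3127)–(-1.7446, 0, -0.3127)  len=1.2595
  (v19,v24,v15) [--+] → (-2.22814, 0.904458, -0.3127)–(-1.84048, 1.84048, -0.3127)  len=1.0131
  (v15,v24,v20) [+-+] → (-2.22814, 0.904458, -0.3127)–(-2.60279, 0, -0.3127)  len=0.9790
  (v22,v27,v23) [++-] → (-1.71562, -0.0699518, -0.3127)–(-1.7446, 0, -0.3127)  len=0.0757
  (v23,v27,v28) [-+-] → (-1.71562, -0.0699518, -0.3127)–(-1.2336, -1.2336, -0.3127)  len=1.2595
  (v24,v29,v20) [--+] → (-2.21512, -0.936018, -0.3127)–(-2.60279, 0, -0.3127)  len=1.0131
  (v20,v29,v25) [+-+] → (-2.21512, -0.936018, -0.3127)–(-1.84048, -1.84048, -0.3127)  len=0.9790
  (v27,v32,v28) [++-] → (-1.16365, -1.26258, -0.3127)–(-1.2336, -1.2336, -0.3127)  len=0.0757
  (v28,v32,v33) [-+-] → (-1.16365, -1.26258, -0.3127)–(0, -1.7446, -0.3127)  len=1.2595
  (v29,v34,v25) [--+] → (-0.904458, -2.22814, -0.3127)–(-1.84048, -1.84048, -0.3127)  len=1.0131
  (v25,v34,v30) [+-+] → (-0.904458, -2.22814, -0.3127)–(0, -2.60279, -0.3127)  len=0.9790
  (v32,v37,v33) [++-] → (0.0699518, -1.71562, -0.3127)–(0, -1.7446, -0.3127)  len=0.0757
  (v33,v37,v38) [-+-] → (0.0699518, -1.71562, -0.3127)–(1.2336, -1.2336, -0.3127)  len=1.2595
  (v34,v39,v30) [--+] → (0.936018, -2.21512, -0.3127)–(0, -2.60279, -0.3127)  len=1.0131
  (v30,v39,v35) [+-+] → (0.936018, -2.21512, -0.3127)–(1.84048, -1.84048, -0.3127)  len=0.9790
  (v37,v2,v38) [++-] → (1.26258, -1.16365, -0.3127)–(1.2336, -1.2336, -0.3127)  len=0.0757
  (v38,v2,v3) [-+-] → (1.26258, -1.16365, -0.3127)–(1.7446, 0, -0.3127)  len=1.2595
  (v39,v4,v35) [--+] → (2.22814, -0.904458, -0.3127)–(1.84048, -1.84048, -0.3127)  len=1.0131
  (v35,v4,v0) [+-+] → (2.22814, -0.904458, -0.3127)–(2.60279, 0, -0.3127)  len=0.9790

Chained into 2 loop(s):
  loop 1: 16 segments, perimeter = 10.6820
  loop 2: 16 segments, perimeter = 15.9368
Total perimeter = 26.619

loops=2 perimeter=26.619


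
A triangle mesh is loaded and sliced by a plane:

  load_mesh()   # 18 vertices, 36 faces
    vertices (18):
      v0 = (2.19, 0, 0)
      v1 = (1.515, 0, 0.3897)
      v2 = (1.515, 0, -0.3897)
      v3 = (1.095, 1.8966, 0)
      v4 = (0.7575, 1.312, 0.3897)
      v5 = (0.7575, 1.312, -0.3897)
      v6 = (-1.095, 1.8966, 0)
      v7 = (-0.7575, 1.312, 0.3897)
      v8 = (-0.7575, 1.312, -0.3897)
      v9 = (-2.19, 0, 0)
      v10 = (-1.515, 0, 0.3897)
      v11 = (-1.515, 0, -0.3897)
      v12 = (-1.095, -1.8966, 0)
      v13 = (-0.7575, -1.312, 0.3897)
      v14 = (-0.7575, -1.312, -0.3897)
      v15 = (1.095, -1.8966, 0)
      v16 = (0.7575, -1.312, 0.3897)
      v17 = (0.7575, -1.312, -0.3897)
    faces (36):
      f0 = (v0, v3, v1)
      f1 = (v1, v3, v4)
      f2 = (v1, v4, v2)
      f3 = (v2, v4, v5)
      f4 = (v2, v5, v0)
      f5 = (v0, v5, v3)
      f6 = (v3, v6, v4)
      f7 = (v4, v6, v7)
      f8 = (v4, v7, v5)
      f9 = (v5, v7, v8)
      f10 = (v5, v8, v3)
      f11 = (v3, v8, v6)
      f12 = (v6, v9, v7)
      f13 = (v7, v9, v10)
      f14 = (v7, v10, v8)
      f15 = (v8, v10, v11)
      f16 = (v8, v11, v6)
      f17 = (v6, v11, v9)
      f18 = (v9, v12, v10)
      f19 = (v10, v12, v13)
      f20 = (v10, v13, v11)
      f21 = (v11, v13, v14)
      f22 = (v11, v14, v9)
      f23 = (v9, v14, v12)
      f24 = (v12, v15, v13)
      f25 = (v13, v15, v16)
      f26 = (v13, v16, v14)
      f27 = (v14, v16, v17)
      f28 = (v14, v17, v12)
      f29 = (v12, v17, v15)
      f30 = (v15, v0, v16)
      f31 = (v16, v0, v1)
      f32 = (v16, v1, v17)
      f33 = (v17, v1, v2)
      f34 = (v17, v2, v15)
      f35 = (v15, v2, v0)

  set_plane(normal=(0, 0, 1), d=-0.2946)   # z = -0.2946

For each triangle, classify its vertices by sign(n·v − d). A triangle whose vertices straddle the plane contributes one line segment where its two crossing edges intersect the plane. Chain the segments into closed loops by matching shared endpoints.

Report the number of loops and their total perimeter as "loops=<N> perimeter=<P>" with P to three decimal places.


Straddling triangles (24 of 36):
  (v1,v4,v2) [++-] → (1.42257, 0.160086, -0.2946)–(1.515, 0, -0.2946)  len=0.1849
  (v2,v4,v5) [-+-] → (1.42257, 0.160086, -0.2946)–(0.7575, 1.312, -0.2946)  len=1.3301
  (v2,v5,v0) [--+] → (1.10708, 0.991828, -0.2946)–(1.67972, 0, -0.2946)  len=1.1453
  (v0,v5,v3) [+-+] → (1.10708, 0.991828, -0.2946)–(0.839861, 1.45466, -0.2946)  len=0.5344
  (v4,v7,v5) [++-] → (0.572644, 1.312, -0.2946)–(0.7575, 1.312, -0.2946)  len=0.1849
  (v5,v7,v8) [-+-] → (0.572644, 1.312, -0.2946)–(-0.7575, 1.312, -0.2946)  len=1.3301
  (v5,v8,v3) [--+] → (-0.305427, 1.45466, -0.2946)–(0.839861, 1.45466, -0.2946)  len=1.1453
  (v3,v8,v6) [+-+] → (-0.305427, 1.45466, -0.2946)–(-0.839861, 1.45466, -0.2946)  len=0.5344
  (v7,v10,v8) [++-] → (-0.849928, 1.15191, -0.2946)–(-0.7575, 1.312, -0.2946)  len=0.1849
  (v8,v10,v11) [-+-] → (-0.849928, 1.15191, -0.2946)–(-1.515, 0, -0.2946)  len=1.3301
  (v8,v11,v6) [--+] → (-1.41251, 0.462835, -0.2946)–(-0.839861, 1.45466, -0.2946)  len=1.1453
  (v6,v11,v9) [+-+] → (-1.41251, 0.462835, -0.2946)–(-1.67972, 0, -0.2946)  len=0.5344
  (v10,v13,v11) [++-] → (-1.42257, -0.160086, -0.2946)–(-1.515, 0, -0.2946)  len=0.1849
  (v11,v13,v14) [-+-] → (-1.42257, -0.160086, -0.2946)–(-0.7575, -1.312, -0.2946)  len=1.3301
  (v11,v14,v9) [--+] → (-1.10708, -0.991828, -0.2946)–(-1.67972, 0, -0.2946)  len=1.1453
  (v9,v14,v12) [+-+] → (-1.10708, -0.991828, -0.2946)–(-0.839861, -1.45466, -0.2946)  len=0.5344
  (v13,v16,v14) [++-] → (-0.572644, -1.312, -0.2946)–(-0.7575, -1.312, -0.2946)  len=0.1849
  (v14,v16,v17) [-+-] → (-0.572644, -1.312, -0.2946)–(0.7575, -1.312, -0.2946)  len=1.3301
  (v14,v17,v12) [--+] → (0.305427, -1.45466, -0.2946)–(-0.839861, -1.45466, -0.2946)  len=1.1453
  (v12,v17,v15) [+-+] → (0.305427, -1.45466, -0.2946)–(0.839861, -1.45466, -0.2946)  len=0.5344
  (v16,v1,v17) [++-] → (0.849928, -1.15191, -0.2946)–(0.7575, -1.312, -0.2946)  len=0.1849
  (v17,v1,v2) [-+-] → (0.849928, -1.15191, -0.2946)–(1.515, 0, -0.2946)  len=1.3301
  (v17,v2,v15) [--+] → (1.41251, -0.462835, -0.2946)–(0.839861, -1.45466, -0.2946)  len=1.1453
  (v15,v2,v0) [+-+] → (1.41251, -0.462835, -0.2946)–(1.67972, 0, -0.2946)  len=0.5344

Chained into 2 loop(s):
  loop 1: 12 segments, perimeter = 9.0899
  loop 2: 12 segments, perimeter = 10.0783
Total perimeter = 19.168

loops=2 perimeter=19.168


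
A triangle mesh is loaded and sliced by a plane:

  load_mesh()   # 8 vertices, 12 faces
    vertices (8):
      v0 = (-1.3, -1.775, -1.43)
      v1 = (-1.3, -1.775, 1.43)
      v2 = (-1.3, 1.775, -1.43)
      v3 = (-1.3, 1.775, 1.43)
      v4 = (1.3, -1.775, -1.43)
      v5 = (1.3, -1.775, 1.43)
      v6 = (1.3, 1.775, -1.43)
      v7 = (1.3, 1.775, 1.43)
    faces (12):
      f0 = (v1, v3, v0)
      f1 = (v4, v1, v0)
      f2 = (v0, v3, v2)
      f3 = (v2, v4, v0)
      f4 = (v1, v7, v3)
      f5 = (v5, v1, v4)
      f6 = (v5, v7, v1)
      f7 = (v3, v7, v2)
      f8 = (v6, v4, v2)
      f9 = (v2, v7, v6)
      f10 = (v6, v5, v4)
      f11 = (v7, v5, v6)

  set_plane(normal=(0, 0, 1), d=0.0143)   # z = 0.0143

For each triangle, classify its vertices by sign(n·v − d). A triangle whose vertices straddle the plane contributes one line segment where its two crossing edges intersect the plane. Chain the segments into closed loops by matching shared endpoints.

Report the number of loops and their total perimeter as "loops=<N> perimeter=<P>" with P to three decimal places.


loops=1 perimeter=12.300

Straddling triangles (8 of 12):
  (v1,v3,v0) [++-] → (-1.3, 0.01775, 0.0143)–(-1.3, -1.775, 0.0143)  len=1.7927
  (v4,v1,v0) [-+-] → (-0.013, -1.775, 0.0143)–(-1.3, -1.775, 0.0143)  len=1.2870
  (v0,v3,v2) [-+-] → (-1.3, 0.01775, 0.0143)–(-1.3, 1.775, 0.0143)  len=1.7572
  (v5,v1,v4) [++-] → (-0.013, -1.775, 0.0143)–(1.3, -1.775, 0.0143)  len=1.3130
  (v3,v7,v2) [++-] → (0.013, 1.775, 0.0143)–(-1.3, 1.775, 0.0143)  len=1.3130
  (v2,v7,v6) [-+-] → (0.013, 1.775, 0.0143)–(1.3, 1.775, 0.0143)  len=1.2870
  (v6,v5,v4) [-+-] → (1.3, -0.01775, 0.0143)–(1.3, -1.775, 0.0143)  len=1.7572
  (v7,v5,v6) [++-] → (1.3, -0.01775, 0.0143)–(1.3, 1.775, 0.0143)  len=1.7927

Chained into 1 loop(s):
  loop 1: 8 segments, perimeter = 12.3000
Total perimeter = 12.300


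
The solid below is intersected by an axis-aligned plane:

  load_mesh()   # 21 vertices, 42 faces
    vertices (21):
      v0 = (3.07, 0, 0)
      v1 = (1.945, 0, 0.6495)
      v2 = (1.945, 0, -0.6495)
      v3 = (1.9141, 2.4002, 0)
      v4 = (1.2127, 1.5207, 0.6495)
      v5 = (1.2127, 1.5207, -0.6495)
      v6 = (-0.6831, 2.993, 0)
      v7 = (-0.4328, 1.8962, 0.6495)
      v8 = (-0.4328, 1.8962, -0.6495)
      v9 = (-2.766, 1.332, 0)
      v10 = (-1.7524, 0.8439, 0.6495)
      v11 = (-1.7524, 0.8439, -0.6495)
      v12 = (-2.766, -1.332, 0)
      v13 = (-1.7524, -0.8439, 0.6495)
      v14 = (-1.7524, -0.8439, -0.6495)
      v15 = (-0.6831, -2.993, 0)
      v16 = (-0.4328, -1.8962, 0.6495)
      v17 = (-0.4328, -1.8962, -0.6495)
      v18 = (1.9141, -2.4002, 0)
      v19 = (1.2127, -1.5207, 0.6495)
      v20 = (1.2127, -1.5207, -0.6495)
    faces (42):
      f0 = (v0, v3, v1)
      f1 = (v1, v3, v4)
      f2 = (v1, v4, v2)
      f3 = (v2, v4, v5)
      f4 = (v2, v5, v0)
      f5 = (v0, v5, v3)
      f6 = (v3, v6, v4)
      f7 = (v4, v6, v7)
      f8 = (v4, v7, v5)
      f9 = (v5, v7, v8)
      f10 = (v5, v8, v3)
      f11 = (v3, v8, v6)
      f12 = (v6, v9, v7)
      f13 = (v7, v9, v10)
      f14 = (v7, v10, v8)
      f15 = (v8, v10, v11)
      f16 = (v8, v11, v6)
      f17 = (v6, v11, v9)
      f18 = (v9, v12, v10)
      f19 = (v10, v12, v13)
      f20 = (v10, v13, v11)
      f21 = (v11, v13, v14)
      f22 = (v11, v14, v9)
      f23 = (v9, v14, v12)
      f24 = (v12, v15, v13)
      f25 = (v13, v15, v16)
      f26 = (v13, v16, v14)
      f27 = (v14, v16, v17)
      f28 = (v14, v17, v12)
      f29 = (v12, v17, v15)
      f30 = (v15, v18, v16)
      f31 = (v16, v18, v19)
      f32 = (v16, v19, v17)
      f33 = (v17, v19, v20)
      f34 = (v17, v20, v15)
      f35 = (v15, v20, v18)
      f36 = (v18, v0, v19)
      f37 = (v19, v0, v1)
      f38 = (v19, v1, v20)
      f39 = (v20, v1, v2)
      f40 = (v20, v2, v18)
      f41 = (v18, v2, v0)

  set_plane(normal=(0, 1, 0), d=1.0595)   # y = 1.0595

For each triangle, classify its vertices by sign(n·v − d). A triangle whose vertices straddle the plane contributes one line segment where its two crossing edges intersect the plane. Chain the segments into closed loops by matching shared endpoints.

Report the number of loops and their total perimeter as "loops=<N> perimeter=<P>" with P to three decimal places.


loops=2 perimeter=8.087

Straddling triangles (14 of 42):
  (v0,v3,v1) [-+-] → (2.55976, 1.0595, 0)–(1.93136, 1.0595, 0.362797)  len=0.7256
  (v1,v3,v4) [-++] → (1.93136, 1.0595, 0.362797)–(1.43479, 1.0595, 0.6495)  len=0.5734
  (v1,v4,v2) [-+-] → (1.43479, 1.0595, 0.6495)–(1.43479, 1.0595, 0.255537)  len=0.3940
  (v2,v4,v5) [-++] → (1.43479, 1.0595, 0.255537)–(1.43479, 1.0595, -0.6495)  len=0.9050
  (v2,v5,v0) [-+-] → (1.43479, 1.0595, -0.6495)–(1.77598, 1.0595, -0.452519)  len=0.3940
  (v0,v5,v3) [-++] → (1.77598, 1.0595, -0.452519)–(2.55976, 1.0595, 0)  len=0.9050
  (v7,v9,v10) [++-] → (-2.20012, 1.0595, 0.362608)–(-1.48203, 1.0595, 0.6495)  len=0.7733
  (v7,v10,v8) [+-+] → (-1.48203, 1.0595, 0.6495)–(-1.48203, 1.0595, 0.383355)  len=0.2661
  (v8,v10,v11) [+--] → (-1.48203, 1.0595, 0.383355)–(-1.48203, 1.0595, -0.6495)  len=1.0329
  (v8,v11,v6) [+-+] → (-1.48203, 1.0595, -0.6495)–(-1.64513, 1.0595, -0.584341)  len=0.1756
  (v6,v11,v9) [+-+] → (-1.64513, 1.0595, -0.584341)–(-2.20012, 1.0595, -0.362608)  len=0.5976
  (v9,v12,v10) [+--] → (-2.766, 1.0595, 0)–(-2.20012, 1.0595, 0.362608)  len=0.6721
  (v11,v14,v9) [--+] → (-2.63906, 1.0595, -0.0813405)–(-2.20012, 1.0595, -0.362608)  len=0.5213
  (v9,v14,v12) [+--] → (-2.63906, 1.0595, -0.0813405)–(-2.766, 1.0595, 0)  len=0.1508

Chained into 2 loop(s):
  loop 1: 6 segments, perimeter = 3.8970
  loop 2: 8 segments, perimeter = 4.1897
Total perimeter = 8.087


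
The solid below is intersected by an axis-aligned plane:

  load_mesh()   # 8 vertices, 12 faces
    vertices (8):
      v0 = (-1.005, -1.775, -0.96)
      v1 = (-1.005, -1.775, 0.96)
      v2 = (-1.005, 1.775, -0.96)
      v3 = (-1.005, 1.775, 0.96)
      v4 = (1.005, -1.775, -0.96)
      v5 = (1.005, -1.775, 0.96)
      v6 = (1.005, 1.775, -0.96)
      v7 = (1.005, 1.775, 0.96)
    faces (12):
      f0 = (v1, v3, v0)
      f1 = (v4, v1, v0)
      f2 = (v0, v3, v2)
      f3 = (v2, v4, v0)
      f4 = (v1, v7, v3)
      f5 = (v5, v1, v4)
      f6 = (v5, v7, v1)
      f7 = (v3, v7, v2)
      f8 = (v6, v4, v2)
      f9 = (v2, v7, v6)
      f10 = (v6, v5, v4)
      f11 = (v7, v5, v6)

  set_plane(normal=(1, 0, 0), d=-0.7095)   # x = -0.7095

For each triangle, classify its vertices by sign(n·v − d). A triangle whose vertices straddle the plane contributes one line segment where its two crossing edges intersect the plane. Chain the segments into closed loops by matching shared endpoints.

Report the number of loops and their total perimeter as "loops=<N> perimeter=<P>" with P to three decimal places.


Straddling triangles (8 of 12):
  (v4,v1,v0) [+--] → (-0.7095, -1.775, 0.677731)–(-0.7095, -1.775, -0.96)  len=1.6377
  (v2,v4,v0) [-+-] → (-0.7095, 1.2531, -0.96)–(-0.7095, -1.775, -0.96)  len=3.0281
  (v1,v7,v3) [-+-] → (-0.7095, -1.2531, 0.96)–(-0.7095, 1.775, 0.96)  len=3.0281
  (v5,v1,v4) [+-+] → (-0.7095, -1.775, 0.96)–(-0.7095, -1.775, 0.677731)  len=0.2823
  (v5,v7,v1) [++-] → (-0.7095, -1.2531, 0.96)–(-0.7095, -1.775, 0.96)  len=0.5219
  (v3,v7,v2) [-+-] → (-0.7095, 1.775, 0.96)–(-0.7095, 1.775, -0.677731)  len=1.6377
  (v6,v4,v2) [++-] → (-0.7095, 1.2531, -0.96)–(-0.7095, 1.775, -0.96)  len=0.5219
  (v2,v7,v6) [-++] → (-0.7095, 1.775, -0.677731)–(-0.7095, 1.775, -0.96)  len=0.2823

Chained into 1 loop(s):
  loop 1: 8 segments, perimeter = 10.9400
Total perimeter = 10.940

loops=1 perimeter=10.940


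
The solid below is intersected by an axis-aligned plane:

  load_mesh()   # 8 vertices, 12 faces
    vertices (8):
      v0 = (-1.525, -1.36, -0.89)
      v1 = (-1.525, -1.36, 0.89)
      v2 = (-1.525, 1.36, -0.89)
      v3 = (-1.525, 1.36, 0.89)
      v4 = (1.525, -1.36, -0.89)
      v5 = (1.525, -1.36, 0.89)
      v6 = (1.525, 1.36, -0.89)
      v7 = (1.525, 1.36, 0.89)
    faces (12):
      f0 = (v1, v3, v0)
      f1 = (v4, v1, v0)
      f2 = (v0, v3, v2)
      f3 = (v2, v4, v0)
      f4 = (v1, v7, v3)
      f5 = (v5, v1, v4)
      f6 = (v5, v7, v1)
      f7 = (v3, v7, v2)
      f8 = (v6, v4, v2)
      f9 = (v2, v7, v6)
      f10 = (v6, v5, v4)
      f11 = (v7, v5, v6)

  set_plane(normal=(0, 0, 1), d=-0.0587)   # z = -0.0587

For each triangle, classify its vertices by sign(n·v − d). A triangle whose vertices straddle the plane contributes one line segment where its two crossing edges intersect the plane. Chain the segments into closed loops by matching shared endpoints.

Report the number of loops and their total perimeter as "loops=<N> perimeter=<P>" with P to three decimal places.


Straddling triangles (8 of 12):
  (v1,v3,v0) [++-] → (-1.525, -0.0896989, -0.0587)–(-1.525, -1.36, -0.0587)  len=1.2703
  (v4,v1,v0) [-+-] → (0.100581, -1.36, -0.0587)–(-1.525, -1.36, -0.0587)  len=1.6256
  (v0,v3,v2) [-+-] → (-1.525, -0.0896989, -0.0587)–(-1.525, 1.36, -0.0587)  len=1.4497
  (v5,v1,v4) [++-] → (0.100581, -1.36, -0.0587)–(1.525, -1.36, -0.0587)  len=1.4244
  (v3,v7,v2) [++-] → (-0.100581, 1.36, -0.0587)–(-1.525, 1.36, -0.0587)  len=1.4244
  (v2,v7,v6) [-+-] → (-0.100581, 1.36, -0.0587)–(1.525, 1.36, -0.0587)  len=1.6256
  (v6,v5,v4) [-+-] → (1.525, 0.0896989, -0.0587)–(1.525, -1.36, -0.0587)  len=1.4497
  (v7,v5,v6) [++-] → (1.525, 0.0896989, -0.0587)–(1.525, 1.36, -0.0587)  len=1.2703

Chained into 1 loop(s):
  loop 1: 8 segments, perimeter = 11.5400
Total perimeter = 11.540

loops=1 perimeter=11.540


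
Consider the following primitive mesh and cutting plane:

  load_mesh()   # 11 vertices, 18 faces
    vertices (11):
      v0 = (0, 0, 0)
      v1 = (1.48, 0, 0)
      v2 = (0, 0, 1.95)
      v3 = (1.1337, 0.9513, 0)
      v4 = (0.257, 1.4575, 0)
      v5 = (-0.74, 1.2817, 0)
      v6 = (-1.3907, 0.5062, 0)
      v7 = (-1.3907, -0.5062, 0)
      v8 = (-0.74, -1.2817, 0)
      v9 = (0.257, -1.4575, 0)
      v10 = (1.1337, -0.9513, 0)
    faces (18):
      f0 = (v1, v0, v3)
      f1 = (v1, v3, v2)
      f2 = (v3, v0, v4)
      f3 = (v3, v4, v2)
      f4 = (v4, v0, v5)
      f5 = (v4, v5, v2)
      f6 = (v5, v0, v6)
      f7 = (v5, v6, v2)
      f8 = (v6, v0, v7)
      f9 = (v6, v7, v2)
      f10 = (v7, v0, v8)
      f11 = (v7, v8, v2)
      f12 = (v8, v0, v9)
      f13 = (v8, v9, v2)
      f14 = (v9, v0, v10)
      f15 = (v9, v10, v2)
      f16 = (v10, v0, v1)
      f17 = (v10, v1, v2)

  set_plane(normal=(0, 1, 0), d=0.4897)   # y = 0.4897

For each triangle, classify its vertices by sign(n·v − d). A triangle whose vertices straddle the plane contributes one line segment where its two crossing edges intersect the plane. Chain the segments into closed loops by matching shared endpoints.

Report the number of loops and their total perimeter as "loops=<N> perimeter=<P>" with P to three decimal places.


Straddling triangles (10 of 18):
  (v1,v0,v3) [--+] → (0.583594, 0.4897, 0)–(1.30174, 0.4897, 0)  len=0.7181
  (v1,v3,v2) [-+-] → (1.30174, 0.4897, 0)–(0.583594, 0.4897, 0.9462)  len=1.1879
  (v3,v0,v4) [+-+] → (0.583594, 0.4897, 0)–(0.0863485, 0.4897, 0)  len=0.4972
  (v3,v4,v2) [++-] → (0.0863485, 0.4897, 1.29483)–(0.583594, 0.4897, 0.9462)  len=0.6073
  (v4,v0,v5) [+-+] → (0.0863485, 0.4897, 0)–(-0.282732, 0.4897, 0)  len=0.3691
  (v4,v5,v2) [++-] → (-0.282732, 0.4897, 1.20496)–(0.0863485, 0.4897, 1.29483)  len=0.3799
  (v5,v0,v6) [+-+] → (-0.282732, 0.4897, 0)–(-1.34537, 0.4897, 0)  len=1.0626
  (v5,v6,v2) [++-] → (-1.34537, 0.4897, 0.0635618)–(-0.282732, 0.4897, 1.20496)  len=1.5595
  (v6,v0,v7) [+--] → (-1.34537, 0.4897, 0)–(-1.3907, 0.4897, 0)  len=0.0453
  (v6,v7,v2) [+--] → (-1.3907, 0.4897, 0)–(-1.34537, 0.4897, 0.0635618)  len=0.0781

Chained into 1 loop(s):
  loop 1: 10 segments, perimeter = 6.5050
Total perimeter = 6.505

loops=1 perimeter=6.505


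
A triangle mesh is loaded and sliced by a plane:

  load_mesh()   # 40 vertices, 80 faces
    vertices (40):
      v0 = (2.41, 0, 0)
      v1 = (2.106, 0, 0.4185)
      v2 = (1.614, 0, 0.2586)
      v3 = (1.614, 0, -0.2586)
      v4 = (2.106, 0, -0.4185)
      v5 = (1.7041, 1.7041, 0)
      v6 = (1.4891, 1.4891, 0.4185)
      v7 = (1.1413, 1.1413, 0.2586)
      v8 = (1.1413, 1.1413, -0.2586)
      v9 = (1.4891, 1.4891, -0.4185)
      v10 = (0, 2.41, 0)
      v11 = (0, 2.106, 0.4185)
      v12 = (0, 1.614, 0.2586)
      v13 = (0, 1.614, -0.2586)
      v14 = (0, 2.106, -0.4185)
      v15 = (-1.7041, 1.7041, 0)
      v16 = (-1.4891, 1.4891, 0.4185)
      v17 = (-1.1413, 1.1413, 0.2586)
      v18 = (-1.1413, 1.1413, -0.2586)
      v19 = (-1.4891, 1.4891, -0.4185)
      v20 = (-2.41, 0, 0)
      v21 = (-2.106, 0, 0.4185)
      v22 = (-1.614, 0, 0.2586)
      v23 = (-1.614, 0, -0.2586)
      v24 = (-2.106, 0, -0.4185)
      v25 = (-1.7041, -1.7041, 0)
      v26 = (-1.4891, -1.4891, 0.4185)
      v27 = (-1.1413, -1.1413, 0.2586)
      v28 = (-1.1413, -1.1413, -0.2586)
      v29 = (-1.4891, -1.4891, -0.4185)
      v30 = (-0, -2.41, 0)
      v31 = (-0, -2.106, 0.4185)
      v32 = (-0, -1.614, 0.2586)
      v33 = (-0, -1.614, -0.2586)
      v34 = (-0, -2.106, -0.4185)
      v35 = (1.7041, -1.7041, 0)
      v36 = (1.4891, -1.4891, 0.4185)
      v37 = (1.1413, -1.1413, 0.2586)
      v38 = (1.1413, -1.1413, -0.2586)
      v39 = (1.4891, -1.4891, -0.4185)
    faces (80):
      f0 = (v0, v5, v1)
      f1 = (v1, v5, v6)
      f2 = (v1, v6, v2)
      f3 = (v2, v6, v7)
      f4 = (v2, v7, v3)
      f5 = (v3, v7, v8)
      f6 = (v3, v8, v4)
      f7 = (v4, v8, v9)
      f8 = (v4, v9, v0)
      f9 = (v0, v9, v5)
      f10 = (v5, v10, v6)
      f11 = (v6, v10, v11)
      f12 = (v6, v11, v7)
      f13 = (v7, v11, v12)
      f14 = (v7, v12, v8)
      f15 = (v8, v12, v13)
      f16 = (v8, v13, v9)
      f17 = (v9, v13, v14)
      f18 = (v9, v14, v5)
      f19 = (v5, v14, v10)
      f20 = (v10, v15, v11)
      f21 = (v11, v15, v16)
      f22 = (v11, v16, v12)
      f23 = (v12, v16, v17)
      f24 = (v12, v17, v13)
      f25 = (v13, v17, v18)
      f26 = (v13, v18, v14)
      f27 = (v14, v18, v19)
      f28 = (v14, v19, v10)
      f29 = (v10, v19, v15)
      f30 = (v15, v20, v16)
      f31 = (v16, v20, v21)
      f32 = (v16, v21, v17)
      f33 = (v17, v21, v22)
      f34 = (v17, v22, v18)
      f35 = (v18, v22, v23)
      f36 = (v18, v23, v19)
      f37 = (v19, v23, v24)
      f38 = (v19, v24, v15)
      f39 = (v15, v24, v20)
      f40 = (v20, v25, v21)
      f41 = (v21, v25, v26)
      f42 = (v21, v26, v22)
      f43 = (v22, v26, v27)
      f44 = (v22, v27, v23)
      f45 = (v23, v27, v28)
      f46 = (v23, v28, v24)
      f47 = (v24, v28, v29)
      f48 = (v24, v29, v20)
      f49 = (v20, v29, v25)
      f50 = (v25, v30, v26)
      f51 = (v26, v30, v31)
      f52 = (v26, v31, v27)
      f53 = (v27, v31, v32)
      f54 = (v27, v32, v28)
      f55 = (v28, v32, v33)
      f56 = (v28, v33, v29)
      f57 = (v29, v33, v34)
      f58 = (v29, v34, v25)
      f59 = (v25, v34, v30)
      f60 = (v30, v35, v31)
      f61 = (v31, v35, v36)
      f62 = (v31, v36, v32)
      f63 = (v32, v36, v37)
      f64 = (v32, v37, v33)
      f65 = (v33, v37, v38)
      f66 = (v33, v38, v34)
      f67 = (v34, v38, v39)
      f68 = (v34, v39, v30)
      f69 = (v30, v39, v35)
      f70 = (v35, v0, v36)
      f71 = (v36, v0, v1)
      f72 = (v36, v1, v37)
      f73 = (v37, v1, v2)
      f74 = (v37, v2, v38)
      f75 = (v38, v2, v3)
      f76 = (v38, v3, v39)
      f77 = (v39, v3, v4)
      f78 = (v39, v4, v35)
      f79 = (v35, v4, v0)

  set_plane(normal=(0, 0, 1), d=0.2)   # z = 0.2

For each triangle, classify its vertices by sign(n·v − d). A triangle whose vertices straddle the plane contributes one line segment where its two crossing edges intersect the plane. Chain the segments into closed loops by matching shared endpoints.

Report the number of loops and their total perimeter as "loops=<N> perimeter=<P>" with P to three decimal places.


loops=2 perimeter=23.749

Straddling triangles (32 of 80):
  (v0,v5,v1) [--+] → (1.89617, 0.889715, 0.2)–(2.26472, 0, 0.2)  len=0.9630
  (v1,v5,v6) [+-+] → (1.89617, 0.889715, 0.2)–(1.60135, 1.60135, 0.2)  len=0.7703
  (v2,v7,v3) [++-] → (1.19486, 1.01199, 0.2)–(1.614, 0, 0.2)  len=1.0954
  (v3,v7,v8) [-+-] → (1.19486, 1.01199, 0.2)–(1.1413, 1.1413, 0.2)  len=0.1400
  (v5,v10,v6) [--+] → (0.711637, 1.9699, 0.2)–(1.60135, 1.60135, 0.2)  len=0.9630
  (v6,v10,v11) [+-+] → (0.711637, 1.9699, 0.2)–(0, 2.26472, 0.2)  len=0.7703
  (v7,v12,v8) [++-] → (0.129312, 1.56044, 0.2)–(1.1413, 1.1413, 0.2)  len=1.0954
  (v8,v12,v13) [-+-] → (0.129312, 1.56044, 0.2)–(0, 1.614, 0.2)  len=0.1400
  (v10,v15,v11) [--+] → (-0.889715, 1.89617, 0.2)–(0, 2.26472, 0.2)  len=0.9630
  (v11,v15,v16) [+-+] → (-0.889715, 1.89617, 0.2)–(-1.60135, 1.60135, 0.2)  len=0.7703
  (v12,v17,v13) [++-] → (-1.01199, 1.19486, 0.2)–(0, 1.614, 0.2)  len=1.0954
  (v13,v17,v18) [-+-] → (-1.01199, 1.19486, 0.2)–(-1.1413, 1.1413, 0.2)  len=0.1400
  (v15,v20,v16) [--+] → (-1.9699, 0.711637, 0.2)–(-1.60135, 1.60135, 0.2)  len=0.9630
  (v16,v20,v21) [+-+] → (-1.9699, 0.711637, 0.2)–(-2.26472, 0, 0.2)  len=0.7703
  (v17,v22,v18) [++-] → (-1.56044, 0.129312, 0.2)–(-1.1413, 1.1413, 0.2)  len=1.0954
  (v18,v22,v23) [-+-] → (-1.56044, 0.129312, 0.2)–(-1.614, 0, 0.2)  len=0.1400
  (v20,v25,v21) [--+] → (-1.89617, -0.889715, 0.2)–(-2.26472, 0, 0.2)  len=0.9630
  (v21,v25,v26) [+-+] → (-1.89617, -0.889715, 0.2)–(-1.60135, -1.60135, 0.2)  len=0.7703
  (v22,v27,v23) [++-] → (-1.19486, -1.01199, 0.2)–(-1.614, 0, 0.2)  len=1.0954
  (v23,v27,v28) [-+-] → (-1.19486, -1.01199, 0.2)–(-1.1413, -1.1413, 0.2)  len=0.1400
  (v25,v30,v26) [--+] → (-0.711637, -1.9699, 0.2)–(-1.60135, -1.60135, 0.2)  len=0.9630
  (v26,v30,v31) [+-+] → (-0.711637, -1.9699, 0.2)–(0, -2.26472, 0.2)  len=0.7703
  (v27,v32,v28) [++-] → (-0.129312, -1.56044, 0.2)–(-1.1413, -1.1413, 0.2)  len=1.0954
  (v28,v32,v33) [-+-] → (-0.129312, -1.56044, 0.2)–(0, -1.614, 0.2)  len=0.1400
  (v30,v35,v31) [--+] → (0.889715, -1.89617, 0.2)–(0, -2.26472, 0.2)  len=0.9630
  (v31,v35,v36) [+-+] → (0.889715, -1.89617, 0.2)–(1.60135, -1.60135, 0.2)  len=0.7703
  (v32,v37,v33) [++-] → (1.01199, -1.19486, 0.2)–(0, -1.614, 0.2)  len=1.0954
  (v33,v37,v38) [-+-] → (1.01199, -1.19486, 0.2)–(1.1413, -1.1413, 0.2)  len=0.1400
  (v35,v0,v36) [--+] → (1.9699, -0.711637, 0.2)–(1.60135, -1.60135, 0.2)  len=0.9630
  (v36,v0,v1) [+-+] → (1.9699, -0.711637, 0.2)–(2.26472, 0, 0.2)  len=0.7703
  (v37,v2,v38) [++-] → (1.56044, -0.129312, 0.2)–(1.1413, -1.1413, 0.2)  len=1.0954
  (v38,v2,v3) [-+-] → (1.56044, -0.129312, 0.2)–(1.614, 0, 0.2)  len=0.1400

Chained into 2 loop(s):
  loop 1: 16 segments, perimeter = 13.8665
  loop 2: 16 segments, perimeter = 9.8825
Total perimeter = 23.749


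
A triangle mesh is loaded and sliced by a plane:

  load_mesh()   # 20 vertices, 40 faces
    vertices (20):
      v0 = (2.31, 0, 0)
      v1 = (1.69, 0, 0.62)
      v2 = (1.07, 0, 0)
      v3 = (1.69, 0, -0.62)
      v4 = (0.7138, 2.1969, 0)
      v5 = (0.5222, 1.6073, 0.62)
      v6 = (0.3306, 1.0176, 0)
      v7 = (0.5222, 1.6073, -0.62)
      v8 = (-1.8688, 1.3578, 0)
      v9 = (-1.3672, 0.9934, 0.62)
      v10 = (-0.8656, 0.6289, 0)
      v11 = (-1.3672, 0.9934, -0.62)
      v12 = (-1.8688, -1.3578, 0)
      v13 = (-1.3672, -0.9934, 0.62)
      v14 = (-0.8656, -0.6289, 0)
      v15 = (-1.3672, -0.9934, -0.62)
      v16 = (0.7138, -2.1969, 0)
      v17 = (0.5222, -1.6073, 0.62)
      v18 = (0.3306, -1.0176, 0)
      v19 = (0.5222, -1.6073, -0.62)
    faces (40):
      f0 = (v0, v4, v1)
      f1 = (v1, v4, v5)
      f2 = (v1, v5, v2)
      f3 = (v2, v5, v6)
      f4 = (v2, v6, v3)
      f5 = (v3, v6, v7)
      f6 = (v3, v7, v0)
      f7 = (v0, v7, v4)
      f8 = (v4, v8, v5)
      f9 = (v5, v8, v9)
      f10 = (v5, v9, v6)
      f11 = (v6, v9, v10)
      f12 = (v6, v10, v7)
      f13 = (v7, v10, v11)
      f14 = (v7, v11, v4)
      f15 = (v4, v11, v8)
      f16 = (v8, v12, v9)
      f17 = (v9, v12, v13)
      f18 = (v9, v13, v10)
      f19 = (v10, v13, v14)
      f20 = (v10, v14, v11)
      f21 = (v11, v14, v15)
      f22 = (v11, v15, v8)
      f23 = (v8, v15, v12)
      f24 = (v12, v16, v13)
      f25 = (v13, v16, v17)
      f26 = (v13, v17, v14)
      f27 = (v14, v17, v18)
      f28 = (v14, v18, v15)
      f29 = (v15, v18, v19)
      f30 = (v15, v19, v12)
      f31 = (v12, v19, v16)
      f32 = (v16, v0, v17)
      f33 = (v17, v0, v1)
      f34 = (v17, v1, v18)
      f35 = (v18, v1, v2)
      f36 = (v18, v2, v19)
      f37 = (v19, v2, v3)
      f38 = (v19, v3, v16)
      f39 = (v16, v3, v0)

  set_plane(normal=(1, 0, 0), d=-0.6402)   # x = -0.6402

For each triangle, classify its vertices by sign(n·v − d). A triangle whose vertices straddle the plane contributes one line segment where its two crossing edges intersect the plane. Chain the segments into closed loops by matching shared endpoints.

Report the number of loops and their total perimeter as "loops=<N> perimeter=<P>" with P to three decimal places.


Straddling triangles (16 of 40):
  (v4,v8,v5) [+-+] → (-0.6402, 1.75698, 0)–(-0.6402, 1.486, 0.318583)  len=0.4182
  (v5,v8,v9) [+--] → (-0.6402, 1.486, 0.318583)–(-0.6402, 1.22962, 0.62)  len=0.3957
  (v5,v9,v6) [+-+] → (-0.6402, 1.22962, 0.62)–(-0.6402, 1.00376, 0.354515)  len=0.3486
  (v6,v9,v10) [+--] → (-0.6402, 1.00376, 0.354515)–(-0.6402, 0.702143, 0)  len=0.4655
  (v6,v10,v7) [+-+] → (-0.6402, 0.702143, 0)–(-0.6402, 0.787807, -0.100698)  len=0.1322
  (v7,v10,v11) [+--] → (-0.6402, 0.787807, -0.100698)–(-0.6402, 1.22962, -0.62)  len=0.6818
  (v7,v11,v4) [+-+] → (-0.6402, 1.22962, -0.62)–(-0.6402, 1.41384, -0.403402)  len=0.2843
  (v4,v11,v8) [+--] → (-0.6402, 1.41384, -0.403402)–(-0.6402, 1.75698, 0)  len=0.5296
  (v12,v16,v13) [-+-] → (-0.6402, -1.75698, 0)–(-0.6402, -1.41384, 0.403402)  len=0.5296
  (v13,v16,v17) [-++] → (-0.6402, -1.41384, 0.403402)–(-0.6402, -1.22962, 0.62)  len=0.2843
  (v13,v17,v14) [-+-] → (-0.6402, -1.22962, 0.62)–(-0.6402, -0.787807, 0.100698)  len=0.6818
  (v14,v17,v18) [-++] → (-0.6402, -0.787807, 0.100698)–(-0.6402, -0.702143, 0)  len=0.1322
  (v14,v18,v15) [-+-] → (-0.6402, -0.702143, 0)–(-0.6402, -1.00376, -0.354515)  len=0.4655
  (v15,v18,v19) [-++] → (-0.6402, -1.00376, -0.354515)–(-0.6402, -1.22962, -0.62)  len=0.3486
  (v15,v19,v12) [-+-] → (-0.6402, -1.22962, -0.62)–(-0.6402, -1.486, -0.318583)  len=0.3957
  (v12,v19,v16) [-++] → (-0.6402, -1.486, -0.318583)–(-0.6402, -1.75698, 0)  len=0.4182

Chained into 2 loop(s):
  loop 1: 8 segments, perimeter = 3.2559
  loop 2: 8 segments, perimeter = 3.2559
Total perimeter = 6.512

loops=2 perimeter=6.512


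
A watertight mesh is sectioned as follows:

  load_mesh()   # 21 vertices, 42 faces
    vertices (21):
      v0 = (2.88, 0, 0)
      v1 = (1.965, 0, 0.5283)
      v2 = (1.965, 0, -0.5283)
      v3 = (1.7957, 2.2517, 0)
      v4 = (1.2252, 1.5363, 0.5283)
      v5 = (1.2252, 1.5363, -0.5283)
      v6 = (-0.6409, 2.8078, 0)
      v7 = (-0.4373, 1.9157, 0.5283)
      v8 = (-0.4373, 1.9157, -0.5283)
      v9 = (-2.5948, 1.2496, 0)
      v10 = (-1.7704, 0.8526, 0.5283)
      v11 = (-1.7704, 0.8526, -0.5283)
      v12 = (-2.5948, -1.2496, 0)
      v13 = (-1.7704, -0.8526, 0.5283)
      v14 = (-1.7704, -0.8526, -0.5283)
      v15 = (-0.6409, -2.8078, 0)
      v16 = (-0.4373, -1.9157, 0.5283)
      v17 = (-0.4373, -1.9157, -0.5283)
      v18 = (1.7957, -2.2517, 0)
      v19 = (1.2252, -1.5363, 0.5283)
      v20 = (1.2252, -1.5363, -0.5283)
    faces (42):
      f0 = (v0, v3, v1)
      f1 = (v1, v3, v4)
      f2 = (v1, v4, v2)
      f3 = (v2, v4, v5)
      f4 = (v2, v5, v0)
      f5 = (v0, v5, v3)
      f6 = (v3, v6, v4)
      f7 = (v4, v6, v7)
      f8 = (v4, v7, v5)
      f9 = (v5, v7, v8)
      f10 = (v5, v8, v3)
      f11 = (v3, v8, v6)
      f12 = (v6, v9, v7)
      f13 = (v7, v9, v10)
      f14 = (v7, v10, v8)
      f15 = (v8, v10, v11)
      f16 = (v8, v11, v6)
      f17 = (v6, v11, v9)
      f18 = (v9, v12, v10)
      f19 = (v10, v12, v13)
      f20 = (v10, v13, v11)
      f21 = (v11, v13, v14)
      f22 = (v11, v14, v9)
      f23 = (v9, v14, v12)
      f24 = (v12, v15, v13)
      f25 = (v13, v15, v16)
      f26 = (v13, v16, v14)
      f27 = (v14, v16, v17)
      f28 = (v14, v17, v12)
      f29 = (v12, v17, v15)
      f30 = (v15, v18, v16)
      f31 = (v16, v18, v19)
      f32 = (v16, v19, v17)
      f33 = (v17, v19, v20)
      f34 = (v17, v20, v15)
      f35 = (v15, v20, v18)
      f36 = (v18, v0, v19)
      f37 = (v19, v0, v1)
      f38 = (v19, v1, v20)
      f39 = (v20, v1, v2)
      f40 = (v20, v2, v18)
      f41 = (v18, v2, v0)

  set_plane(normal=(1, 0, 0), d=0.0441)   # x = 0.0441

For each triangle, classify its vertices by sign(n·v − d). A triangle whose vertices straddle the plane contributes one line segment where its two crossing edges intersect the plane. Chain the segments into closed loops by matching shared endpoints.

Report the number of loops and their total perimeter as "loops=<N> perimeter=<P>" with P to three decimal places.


Straddling triangles (12 of 42):
  (v3,v6,v4) [+-+] → (0.0441, 2.65146, 0)–(0.0441, 2.34106, 0.193926)  len=0.3660
  (v4,v6,v7) [+--] → (0.0441, 2.34106, 0.193926)–(0.0441, 1.80584, 0.5283)  len=0.6311
  (v4,v7,v5) [+-+] → (0.0441, 1.80584, 0.5283)–(0.0441, 1.80584, 0.222347)  len=0.3060
  (v5,v7,v8) [+--] → (0.0441, 1.80584, 0.222347)–(0.0441, 1.80584, -0.5283)  len=0.7506
  (v5,v8,v3) [+-+] → (0.0441, 1.80584, -0.5283)–(0.0441, 1.98814, -0.414407)  len=0.2150
  (v3,v8,v6) [+--] → (0.0441, 1.98814, -0.414407)–(0.0441, 2.65146, 0)  len=0.7821
  (v15,v18,v16) [-+-] → (0.0441, -2.65146, 0)–(0.0441, -1.98814, 0.414407)  len=0.7821
  (v16,v18,v19) [-++] → (0.0441, -1.98814, 0.414407)–(0.0441, -1.80584, 0.5283)  len=0.2150
  (v16,v19,v17) [-+-] → (0.0441, -1.80584, 0.5283)–(0.0441, -1.80584, -0.222347)  len=0.7506
  (v17,v19,v20) [-++] → (0.0441, -1.80584, -0.222347)–(0.0441, -1.80584, -0.5283)  len=0.3060
  (v17,v20,v15) [-+-] → (0.0441, -1.80584, -0.5283)–(0.0441, -2.34106, -0.193926)  len=0.6311
  (v15,v20,v18) [-++] → (0.0441, -2.34106, -0.193926)–(0.0441, -2.65146, 0)  len=0.3660

Chained into 2 loop(s):
  loop 1: 6 segments, perimeter = 3.0508
  loop 2: 6 segments, perimeter = 3.0508
Total perimeter = 6.102

loops=2 perimeter=6.102
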